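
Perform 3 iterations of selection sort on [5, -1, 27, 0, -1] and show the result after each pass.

Pass 1: Select minimum -1 at index 1, swap -> [-1, 5, 27, 0, -1]
Pass 2: Select minimum -1 at index 4, swap -> [-1, -1, 27, 0, 5]
Pass 3: Select minimum 0 at index 3, swap -> [-1, -1, 0, 27, 5]


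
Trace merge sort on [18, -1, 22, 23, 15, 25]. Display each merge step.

Divide and conquer:
  Merge [-1] + [22] -> [-1, 22]
  Merge [18] + [-1, 22] -> [-1, 18, 22]
  Merge [15] + [25] -> [15, 25]
  Merge [23] + [15, 25] -> [15, 23, 25]
  Merge [-1, 18, 22] + [15, 23, 25] -> [-1, 15, 18, 22, 23, 25]


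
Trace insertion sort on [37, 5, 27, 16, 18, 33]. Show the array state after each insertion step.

First element 37 is already 'sorted'
Insert 5: shifted 1 elements -> [5, 37, 27, 16, 18, 33]
Insert 27: shifted 1 elements -> [5, 27, 37, 16, 18, 33]
Insert 16: shifted 2 elements -> [5, 16, 27, 37, 18, 33]
Insert 18: shifted 2 elements -> [5, 16, 18, 27, 37, 33]
Insert 33: shifted 1 elements -> [5, 16, 18, 27, 33, 37]


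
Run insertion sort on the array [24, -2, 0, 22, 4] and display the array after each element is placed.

First element 24 is already 'sorted'
Insert -2: shifted 1 elements -> [-2, 24, 0, 22, 4]
Insert 0: shifted 1 elements -> [-2, 0, 24, 22, 4]
Insert 22: shifted 1 elements -> [-2, 0, 22, 24, 4]
Insert 4: shifted 2 elements -> [-2, 0, 4, 22, 24]


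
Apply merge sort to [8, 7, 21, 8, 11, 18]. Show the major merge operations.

Divide and conquer:
  Merge [7] + [21] -> [7, 21]
  Merge [8] + [7, 21] -> [7, 8, 21]
  Merge [11] + [18] -> [11, 18]
  Merge [8] + [11, 18] -> [8, 11, 18]
  Merge [7, 8, 21] + [8, 11, 18] -> [7, 8, 8, 11, 18, 21]


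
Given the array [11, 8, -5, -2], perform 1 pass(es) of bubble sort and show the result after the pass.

After pass 1: [8, -5, -2, 11] (3 swaps)
Total swaps: 3


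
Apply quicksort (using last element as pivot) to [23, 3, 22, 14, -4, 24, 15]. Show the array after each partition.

Partition 1: pivot=15 at index 3 -> [3, 14, -4, 15, 22, 24, 23]
Partition 2: pivot=-4 at index 0 -> [-4, 14, 3, 15, 22, 24, 23]
Partition 3: pivot=3 at index 1 -> [-4, 3, 14, 15, 22, 24, 23]
Partition 4: pivot=23 at index 5 -> [-4, 3, 14, 15, 22, 23, 24]


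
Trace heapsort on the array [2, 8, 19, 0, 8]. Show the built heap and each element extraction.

Build heap: [19, 8, 2, 0, 8]
Extract 19: [8, 8, 2, 0, 19]
Extract 8: [8, 0, 2, 8, 19]
Extract 8: [2, 0, 8, 8, 19]
Extract 2: [0, 2, 8, 8, 19]


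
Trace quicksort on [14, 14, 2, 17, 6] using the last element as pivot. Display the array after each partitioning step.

Partition 1: pivot=6 at index 1 -> [2, 6, 14, 17, 14]
Partition 2: pivot=14 at index 3 -> [2, 6, 14, 14, 17]


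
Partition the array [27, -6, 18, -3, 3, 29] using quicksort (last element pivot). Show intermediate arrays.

Partition 1: pivot=29 at index 5 -> [27, -6, 18, -3, 3, 29]
Partition 2: pivot=3 at index 2 -> [-6, -3, 3, 27, 18, 29]
Partition 3: pivot=-3 at index 1 -> [-6, -3, 3, 27, 18, 29]
Partition 4: pivot=18 at index 3 -> [-6, -3, 3, 18, 27, 29]


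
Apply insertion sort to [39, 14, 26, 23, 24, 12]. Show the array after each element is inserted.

First element 39 is already 'sorted'
Insert 14: shifted 1 elements -> [14, 39, 26, 23, 24, 12]
Insert 26: shifted 1 elements -> [14, 26, 39, 23, 24, 12]
Insert 23: shifted 2 elements -> [14, 23, 26, 39, 24, 12]
Insert 24: shifted 2 elements -> [14, 23, 24, 26, 39, 12]
Insert 12: shifted 5 elements -> [12, 14, 23, 24, 26, 39]


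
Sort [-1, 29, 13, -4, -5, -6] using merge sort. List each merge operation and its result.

Divide and conquer:
  Merge [29] + [13] -> [13, 29]
  Merge [-1] + [13, 29] -> [-1, 13, 29]
  Merge [-5] + [-6] -> [-6, -5]
  Merge [-4] + [-6, -5] -> [-6, -5, -4]
  Merge [-1, 13, 29] + [-6, -5, -4] -> [-6, -5, -4, -1, 13, 29]


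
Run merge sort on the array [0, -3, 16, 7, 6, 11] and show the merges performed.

Divide and conquer:
  Merge [-3] + [16] -> [-3, 16]
  Merge [0] + [-3, 16] -> [-3, 0, 16]
  Merge [6] + [11] -> [6, 11]
  Merge [7] + [6, 11] -> [6, 7, 11]
  Merge [-3, 0, 16] + [6, 7, 11] -> [-3, 0, 6, 7, 11, 16]


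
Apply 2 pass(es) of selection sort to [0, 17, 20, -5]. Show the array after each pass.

Pass 1: Select minimum -5 at index 3, swap -> [-5, 17, 20, 0]
Pass 2: Select minimum 0 at index 3, swap -> [-5, 0, 20, 17]


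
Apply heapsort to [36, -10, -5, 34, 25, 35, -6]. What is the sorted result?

Build heap: [36, 34, 35, -10, 25, -5, -6]
Extract 36: [35, 34, -5, -10, 25, -6, 36]
Extract 35: [34, 25, -5, -10, -6, 35, 36]
Extract 34: [25, -6, -5, -10, 34, 35, 36]
Extract 25: [-5, -6, -10, 25, 34, 35, 36]
Extract -5: [-6, -10, -5, 25, 34, 35, 36]
Extract -6: [-10, -6, -5, 25, 34, 35, 36]


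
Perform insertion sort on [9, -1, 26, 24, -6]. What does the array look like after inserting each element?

First element 9 is already 'sorted'
Insert -1: shifted 1 elements -> [-1, 9, 26, 24, -6]
Insert 26: shifted 0 elements -> [-1, 9, 26, 24, -6]
Insert 24: shifted 1 elements -> [-1, 9, 24, 26, -6]
Insert -6: shifted 4 elements -> [-6, -1, 9, 24, 26]


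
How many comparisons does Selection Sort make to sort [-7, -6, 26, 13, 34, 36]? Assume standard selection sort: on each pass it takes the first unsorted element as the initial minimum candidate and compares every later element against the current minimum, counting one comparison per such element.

Pass 1: scan indices 1..5 for the minimum = 5 comparison(s); min is -7, place at index 0 -> [-7, -6, 26, 13, 34, 36]
Pass 2: scan indices 2..5 for the minimum = 4 comparison(s); min is -6, place at index 1 -> [-7, -6, 26, 13, 34, 36]
Pass 3: scan indices 3..5 for the minimum = 3 comparison(s); min is 13, place at index 2 -> [-7, -6, 13, 26, 34, 36]
Pass 4: scan indices 4..5 for the minimum = 2 comparison(s); min is 26, place at index 3 -> [-7, -6, 13, 26, 34, 36]
Pass 5: scan indices 5..5 for the minimum = 1 comparison(s); min is 34, place at index 4 -> [-7, -6, 13, 26, 34, 36]
Selection sort always scans the whole unsorted suffix, so the count is (n-1) + (n-2) + ... + 1 = n(n-1)/2 = 6*5/2 = 15 regardless of the input order.
Total comparisons: 5 + 4 + 3 + 2 + 1 = 15


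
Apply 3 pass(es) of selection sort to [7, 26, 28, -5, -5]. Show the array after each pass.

Pass 1: Select minimum -5 at index 3, swap -> [-5, 26, 28, 7, -5]
Pass 2: Select minimum -5 at index 4, swap -> [-5, -5, 28, 7, 26]
Pass 3: Select minimum 7 at index 3, swap -> [-5, -5, 7, 28, 26]


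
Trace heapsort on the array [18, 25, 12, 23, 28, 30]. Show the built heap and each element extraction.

Build heap: [30, 28, 18, 23, 25, 12]
Extract 30: [28, 25, 18, 23, 12, 30]
Extract 28: [25, 23, 18, 12, 28, 30]
Extract 25: [23, 12, 18, 25, 28, 30]
Extract 23: [18, 12, 23, 25, 28, 30]
Extract 18: [12, 18, 23, 25, 28, 30]


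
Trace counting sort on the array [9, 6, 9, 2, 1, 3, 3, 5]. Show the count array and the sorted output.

Count array: [0, 1, 1, 2, 0, 1, 1, 0, 0, 2]
(count[i] = number of elements equal to i)
Cumulative count: [0, 1, 2, 4, 4, 5, 6, 6, 6, 8]
Sorted: [1, 2, 3, 3, 5, 6, 9, 9]


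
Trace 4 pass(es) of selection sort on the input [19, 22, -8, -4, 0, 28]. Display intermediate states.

Pass 1: Select minimum -8 at index 2, swap -> [-8, 22, 19, -4, 0, 28]
Pass 2: Select minimum -4 at index 3, swap -> [-8, -4, 19, 22, 0, 28]
Pass 3: Select minimum 0 at index 4, swap -> [-8, -4, 0, 22, 19, 28]
Pass 4: Select minimum 19 at index 4, swap -> [-8, -4, 0, 19, 22, 28]


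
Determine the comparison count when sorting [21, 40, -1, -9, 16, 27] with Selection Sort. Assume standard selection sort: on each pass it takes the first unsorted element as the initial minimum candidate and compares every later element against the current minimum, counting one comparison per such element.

Pass 1: scan indices 1..5 for the minimum = 5 comparison(s); min is -9, place at index 0 -> [-9, 40, -1, 21, 16, 27]
Pass 2: scan indices 2..5 for the minimum = 4 comparison(s); min is -1, place at index 1 -> [-9, -1, 40, 21, 16, 27]
Pass 3: scan indices 3..5 for the minimum = 3 comparison(s); min is 16, place at index 2 -> [-9, -1, 16, 21, 40, 27]
Pass 4: scan indices 4..5 for the minimum = 2 comparison(s); min is 21, place at index 3 -> [-9, -1, 16, 21, 40, 27]
Pass 5: scan indices 5..5 for the minimum = 1 comparison(s); min is 27, place at index 4 -> [-9, -1, 16, 21, 27, 40]
Selection sort always scans the whole unsorted suffix, so the count is (n-1) + (n-2) + ... + 1 = n(n-1)/2 = 6*5/2 = 15 regardless of the input order.
Total comparisons: 5 + 4 + 3 + 2 + 1 = 15


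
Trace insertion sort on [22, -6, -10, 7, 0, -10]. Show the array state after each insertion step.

First element 22 is already 'sorted'
Insert -6: shifted 1 elements -> [-6, 22, -10, 7, 0, -10]
Insert -10: shifted 2 elements -> [-10, -6, 22, 7, 0, -10]
Insert 7: shifted 1 elements -> [-10, -6, 7, 22, 0, -10]
Insert 0: shifted 2 elements -> [-10, -6, 0, 7, 22, -10]
Insert -10: shifted 4 elements -> [-10, -10, -6, 0, 7, 22]


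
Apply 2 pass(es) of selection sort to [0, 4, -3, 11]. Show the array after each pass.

Pass 1: Select minimum -3 at index 2, swap -> [-3, 4, 0, 11]
Pass 2: Select minimum 0 at index 2, swap -> [-3, 0, 4, 11]


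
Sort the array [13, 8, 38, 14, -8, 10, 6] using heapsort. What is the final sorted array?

Build heap: [38, 14, 13, 8, -8, 10, 6]
Extract 38: [14, 8, 13, 6, -8, 10, 38]
Extract 14: [13, 8, 10, 6, -8, 14, 38]
Extract 13: [10, 8, -8, 6, 13, 14, 38]
Extract 10: [8, 6, -8, 10, 13, 14, 38]
Extract 8: [6, -8, 8, 10, 13, 14, 38]
Extract 6: [-8, 6, 8, 10, 13, 14, 38]


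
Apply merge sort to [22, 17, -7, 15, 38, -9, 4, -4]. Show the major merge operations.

Divide and conquer:
  Merge [22] + [17] -> [17, 22]
  Merge [-7] + [15] -> [-7, 15]
  Merge [17, 22] + [-7, 15] -> [-7, 15, 17, 22]
  Merge [38] + [-9] -> [-9, 38]
  Merge [4] + [-4] -> [-4, 4]
  Merge [-9, 38] + [-4, 4] -> [-9, -4, 4, 38]
  Merge [-7, 15, 17, 22] + [-9, -4, 4, 38] -> [-9, -7, -4, 4, 15, 17, 22, 38]


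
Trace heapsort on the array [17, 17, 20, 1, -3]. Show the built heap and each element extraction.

Build heap: [20, 17, 17, 1, -3]
Extract 20: [17, 1, 17, -3, 20]
Extract 17: [17, 1, -3, 17, 20]
Extract 17: [1, -3, 17, 17, 20]
Extract 1: [-3, 1, 17, 17, 20]


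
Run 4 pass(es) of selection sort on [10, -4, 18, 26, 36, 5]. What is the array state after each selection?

Pass 1: Select minimum -4 at index 1, swap -> [-4, 10, 18, 26, 36, 5]
Pass 2: Select minimum 5 at index 5, swap -> [-4, 5, 18, 26, 36, 10]
Pass 3: Select minimum 10 at index 5, swap -> [-4, 5, 10, 26, 36, 18]
Pass 4: Select minimum 18 at index 5, swap -> [-4, 5, 10, 18, 36, 26]


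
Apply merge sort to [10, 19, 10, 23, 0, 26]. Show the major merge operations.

Divide and conquer:
  Merge [19] + [10] -> [10, 19]
  Merge [10] + [10, 19] -> [10, 10, 19]
  Merge [0] + [26] -> [0, 26]
  Merge [23] + [0, 26] -> [0, 23, 26]
  Merge [10, 10, 19] + [0, 23, 26] -> [0, 10, 10, 19, 23, 26]


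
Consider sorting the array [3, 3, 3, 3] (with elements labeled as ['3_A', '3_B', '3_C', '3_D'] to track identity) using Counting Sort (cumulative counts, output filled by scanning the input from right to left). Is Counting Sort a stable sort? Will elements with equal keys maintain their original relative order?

Trace Counting Sort on the labeled array (the key is the number; the letter only tracks identity):
  Counts for values 0..3: [0, 0, 0, 4]
  Cumulative counts: [0, 0, 0, 4]
  Scan right to left: place 3_D at output index 3
  Scan right to left: place 3_C at output index 2
  Scan right to left: place 3_B at output index 1
  Scan right to left: place 3_A at output index 0
  Output: [3_A, 3_B, 3_C, 3_D]
Equal keys:
  value 3: originally 3_A, 3_B, 3_C, 3_D; after sorting 3_A, 3_B, 3_C, 3_D -> order preserved
All equal keys kept their original relative order. Counting Sort is stable: scanning the input right to left with decreasing cumulative counts places later duplicates at later output positions.
Answer: Stable


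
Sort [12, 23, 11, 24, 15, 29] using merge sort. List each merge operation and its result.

Divide and conquer:
  Merge [23] + [11] -> [11, 23]
  Merge [12] + [11, 23] -> [11, 12, 23]
  Merge [15] + [29] -> [15, 29]
  Merge [24] + [15, 29] -> [15, 24, 29]
  Merge [11, 12, 23] + [15, 24, 29] -> [11, 12, 15, 23, 24, 29]


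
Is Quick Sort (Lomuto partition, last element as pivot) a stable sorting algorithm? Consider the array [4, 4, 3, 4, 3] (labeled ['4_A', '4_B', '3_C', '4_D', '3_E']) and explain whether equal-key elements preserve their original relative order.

Trace Quick Sort on the labeled array (the key is the number; the letter only tracks identity):
  Partition indices 0..4 around pivot 3_E -> [3_C, 3_E, 4_A, 4_D, 4_B]
  Partition indices 2..4 around pivot 4_B -> [3_C, 3_E, 4_A, 4_D, 4_B]
  Partition indices 2..3 around pivot 4_D -> [3_C, 3_E, 4_A, 4_D, 4_B]
Final order: [3_C, 3_E, 4_A, 4_D, 4_B]
Equal keys:
  value 3: originally 3_C, 3_E; after sorting 3_C, 3_E -> order preserved
  value 4: originally 4_A, 4_B, 4_D; after sorting 4_A, 4_D, 4_B -> order changed
Equal keys were reordered, so Quick Sort is not stable: partition swaps elements across long distances and can reorder equal keys. (One such input is enough; an unstable sort may happen to preserve order on other inputs, but it gives no guarantee.)
Answer: Not stable


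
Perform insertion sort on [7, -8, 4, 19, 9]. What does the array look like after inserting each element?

First element 7 is already 'sorted'
Insert -8: shifted 1 elements -> [-8, 7, 4, 19, 9]
Insert 4: shifted 1 elements -> [-8, 4, 7, 19, 9]
Insert 19: shifted 0 elements -> [-8, 4, 7, 19, 9]
Insert 9: shifted 1 elements -> [-8, 4, 7, 9, 19]


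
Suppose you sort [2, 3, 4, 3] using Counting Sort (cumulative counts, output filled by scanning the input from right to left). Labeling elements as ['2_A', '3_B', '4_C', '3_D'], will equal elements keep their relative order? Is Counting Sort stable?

Trace Counting Sort on the labeled array (the key is the number; the letter only tracks identity):
  Counts for values 0..4: [0, 0, 1, 2, 1]
  Cumulative counts: [0, 0, 1, 3, 4]
  Scan right to left: place 3_D at output index 2
  Scan right to left: place 4_C at output index 3
  Scan right to left: place 3_B at output index 1
  Scan right to left: place 2_A at output index 0
  Output: [2_A, 3_B, 3_D, 4_C]
Equal keys:
  value 3: originally 3_B, 3_D; after sorting 3_B, 3_D -> order preserved
All equal keys kept their original relative order. Counting Sort is stable: scanning the input right to left with decreasing cumulative counts places later duplicates at later output positions.
Answer: Stable


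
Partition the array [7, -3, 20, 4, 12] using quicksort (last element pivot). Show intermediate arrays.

Partition 1: pivot=12 at index 3 -> [7, -3, 4, 12, 20]
Partition 2: pivot=4 at index 1 -> [-3, 4, 7, 12, 20]


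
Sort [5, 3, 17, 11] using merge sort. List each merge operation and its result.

Divide and conquer:
  Merge [5] + [3] -> [3, 5]
  Merge [17] + [11] -> [11, 17]
  Merge [3, 5] + [11, 17] -> [3, 5, 11, 17]


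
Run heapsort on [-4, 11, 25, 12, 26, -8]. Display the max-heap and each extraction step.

Build heap: [26, 12, 25, -4, 11, -8]
Extract 26: [25, 12, -8, -4, 11, 26]
Extract 25: [12, 11, -8, -4, 25, 26]
Extract 12: [11, -4, -8, 12, 25, 26]
Extract 11: [-4, -8, 11, 12, 25, 26]
Extract -4: [-8, -4, 11, 12, 25, 26]


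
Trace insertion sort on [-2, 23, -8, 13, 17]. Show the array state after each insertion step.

First element -2 is already 'sorted'
Insert 23: shifted 0 elements -> [-2, 23, -8, 13, 17]
Insert -8: shifted 2 elements -> [-8, -2, 23, 13, 17]
Insert 13: shifted 1 elements -> [-8, -2, 13, 23, 17]
Insert 17: shifted 1 elements -> [-8, -2, 13, 17, 23]


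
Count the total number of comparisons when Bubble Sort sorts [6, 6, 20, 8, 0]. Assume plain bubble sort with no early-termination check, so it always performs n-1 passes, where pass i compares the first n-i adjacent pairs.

Pass 1: compare adjacent pairs (0,1)..(3,4) = 4 comparison(s), 2 swap(s) -> [6, 6, 8, 0, 20]
Pass 2: compare adjacent pairs (0,1)..(2,3) = 3 comparison(s), 1 swap(s) -> [6, 6, 0, 8, 20]
Pass 3: compare adjacent pairs (0,1)..(1,2) = 2 comparison(s), 1 swap(s) -> [6, 0, 6, 8, 20]
Pass 4: compare adjacent pairs (0,1)..(0,1) = 1 comparison(s), 1 swap(s) -> [0, 6, 6, 8, 20]
Total comparisons: 4 + 3 + 2 + 1 = 10


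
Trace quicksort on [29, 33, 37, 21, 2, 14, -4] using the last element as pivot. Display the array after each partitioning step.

Partition 1: pivot=-4 at index 0 -> [-4, 33, 37, 21, 2, 14, 29]
Partition 2: pivot=29 at index 4 -> [-4, 21, 2, 14, 29, 33, 37]
Partition 3: pivot=14 at index 2 -> [-4, 2, 14, 21, 29, 33, 37]
Partition 4: pivot=37 at index 6 -> [-4, 2, 14, 21, 29, 33, 37]


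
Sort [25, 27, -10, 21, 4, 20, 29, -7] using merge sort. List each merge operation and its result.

Divide and conquer:
  Merge [25] + [27] -> [25, 27]
  Merge [-10] + [21] -> [-10, 21]
  Merge [25, 27] + [-10, 21] -> [-10, 21, 25, 27]
  Merge [4] + [20] -> [4, 20]
  Merge [29] + [-7] -> [-7, 29]
  Merge [4, 20] + [-7, 29] -> [-7, 4, 20, 29]
  Merge [-10, 21, 25, 27] + [-7, 4, 20, 29] -> [-10, -7, 4, 20, 21, 25, 27, 29]


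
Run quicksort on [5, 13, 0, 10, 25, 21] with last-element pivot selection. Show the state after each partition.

Partition 1: pivot=21 at index 4 -> [5, 13, 0, 10, 21, 25]
Partition 2: pivot=10 at index 2 -> [5, 0, 10, 13, 21, 25]
Partition 3: pivot=0 at index 0 -> [0, 5, 10, 13, 21, 25]


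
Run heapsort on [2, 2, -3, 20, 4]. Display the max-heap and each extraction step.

Build heap: [20, 4, -3, 2, 2]
Extract 20: [4, 2, -3, 2, 20]
Extract 4: [2, 2, -3, 4, 20]
Extract 2: [2, -3, 2, 4, 20]
Extract 2: [-3, 2, 2, 4, 20]


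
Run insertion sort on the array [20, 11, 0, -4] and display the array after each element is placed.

First element 20 is already 'sorted'
Insert 11: shifted 1 elements -> [11, 20, 0, -4]
Insert 0: shifted 2 elements -> [0, 11, 20, -4]
Insert -4: shifted 3 elements -> [-4, 0, 11, 20]


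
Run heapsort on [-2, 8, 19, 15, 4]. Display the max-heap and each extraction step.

Build heap: [19, 15, -2, 8, 4]
Extract 19: [15, 8, -2, 4, 19]
Extract 15: [8, 4, -2, 15, 19]
Extract 8: [4, -2, 8, 15, 19]
Extract 4: [-2, 4, 8, 15, 19]


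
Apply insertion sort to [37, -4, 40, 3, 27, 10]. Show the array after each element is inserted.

First element 37 is already 'sorted'
Insert -4: shifted 1 elements -> [-4, 37, 40, 3, 27, 10]
Insert 40: shifted 0 elements -> [-4, 37, 40, 3, 27, 10]
Insert 3: shifted 2 elements -> [-4, 3, 37, 40, 27, 10]
Insert 27: shifted 2 elements -> [-4, 3, 27, 37, 40, 10]
Insert 10: shifted 3 elements -> [-4, 3, 10, 27, 37, 40]


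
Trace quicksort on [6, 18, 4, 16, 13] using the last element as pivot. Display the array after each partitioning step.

Partition 1: pivot=13 at index 2 -> [6, 4, 13, 16, 18]
Partition 2: pivot=4 at index 0 -> [4, 6, 13, 16, 18]
Partition 3: pivot=18 at index 4 -> [4, 6, 13, 16, 18]


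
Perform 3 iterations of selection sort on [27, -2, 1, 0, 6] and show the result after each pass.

Pass 1: Select minimum -2 at index 1, swap -> [-2, 27, 1, 0, 6]
Pass 2: Select minimum 0 at index 3, swap -> [-2, 0, 1, 27, 6]
Pass 3: Select minimum 1 at index 2, swap -> [-2, 0, 1, 27, 6]


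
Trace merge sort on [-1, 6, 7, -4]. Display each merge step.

Divide and conquer:
  Merge [-1] + [6] -> [-1, 6]
  Merge [7] + [-4] -> [-4, 7]
  Merge [-1, 6] + [-4, 7] -> [-4, -1, 6, 7]


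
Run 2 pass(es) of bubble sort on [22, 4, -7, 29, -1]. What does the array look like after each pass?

After pass 1: [4, -7, 22, -1, 29] (3 swaps)
After pass 2: [-7, 4, -1, 22, 29] (2 swaps)
Total swaps: 5


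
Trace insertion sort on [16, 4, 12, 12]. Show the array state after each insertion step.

First element 16 is already 'sorted'
Insert 4: shifted 1 elements -> [4, 16, 12, 12]
Insert 12: shifted 1 elements -> [4, 12, 16, 12]
Insert 12: shifted 1 elements -> [4, 12, 12, 16]


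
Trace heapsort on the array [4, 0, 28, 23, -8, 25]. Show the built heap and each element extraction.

Build heap: [28, 23, 25, 0, -8, 4]
Extract 28: [25, 23, 4, 0, -8, 28]
Extract 25: [23, 0, 4, -8, 25, 28]
Extract 23: [4, 0, -8, 23, 25, 28]
Extract 4: [0, -8, 4, 23, 25, 28]
Extract 0: [-8, 0, 4, 23, 25, 28]


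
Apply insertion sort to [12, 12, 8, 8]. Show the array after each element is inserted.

First element 12 is already 'sorted'
Insert 12: shifted 0 elements -> [12, 12, 8, 8]
Insert 8: shifted 2 elements -> [8, 12, 12, 8]
Insert 8: shifted 2 elements -> [8, 8, 12, 12]


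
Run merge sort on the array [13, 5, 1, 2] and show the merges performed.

Divide and conquer:
  Merge [13] + [5] -> [5, 13]
  Merge [1] + [2] -> [1, 2]
  Merge [5, 13] + [1, 2] -> [1, 2, 5, 13]


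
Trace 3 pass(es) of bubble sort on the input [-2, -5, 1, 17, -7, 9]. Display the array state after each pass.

After pass 1: [-5, -2, 1, -7, 9, 17] (3 swaps)
After pass 2: [-5, -2, -7, 1, 9, 17] (1 swaps)
After pass 3: [-5, -7, -2, 1, 9, 17] (1 swaps)
Total swaps: 5


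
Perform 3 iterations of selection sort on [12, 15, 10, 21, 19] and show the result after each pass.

Pass 1: Select minimum 10 at index 2, swap -> [10, 15, 12, 21, 19]
Pass 2: Select minimum 12 at index 2, swap -> [10, 12, 15, 21, 19]
Pass 3: Select minimum 15 at index 2, swap -> [10, 12, 15, 21, 19]


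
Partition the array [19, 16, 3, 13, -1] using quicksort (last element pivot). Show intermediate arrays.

Partition 1: pivot=-1 at index 0 -> [-1, 16, 3, 13, 19]
Partition 2: pivot=19 at index 4 -> [-1, 16, 3, 13, 19]
Partition 3: pivot=13 at index 2 -> [-1, 3, 13, 16, 19]


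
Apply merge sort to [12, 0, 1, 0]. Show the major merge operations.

Divide and conquer:
  Merge [12] + [0] -> [0, 12]
  Merge [1] + [0] -> [0, 1]
  Merge [0, 12] + [0, 1] -> [0, 0, 1, 12]


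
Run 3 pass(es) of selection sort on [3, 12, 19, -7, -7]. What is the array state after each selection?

Pass 1: Select minimum -7 at index 3, swap -> [-7, 12, 19, 3, -7]
Pass 2: Select minimum -7 at index 4, swap -> [-7, -7, 19, 3, 12]
Pass 3: Select minimum 3 at index 3, swap -> [-7, -7, 3, 19, 12]


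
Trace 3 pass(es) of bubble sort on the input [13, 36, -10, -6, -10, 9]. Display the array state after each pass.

After pass 1: [13, -10, -6, -10, 9, 36] (4 swaps)
After pass 2: [-10, -6, -10, 9, 13, 36] (4 swaps)
After pass 3: [-10, -10, -6, 9, 13, 36] (1 swaps)
Total swaps: 9


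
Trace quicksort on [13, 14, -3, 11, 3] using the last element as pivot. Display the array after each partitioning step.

Partition 1: pivot=3 at index 1 -> [-3, 3, 13, 11, 14]
Partition 2: pivot=14 at index 4 -> [-3, 3, 13, 11, 14]
Partition 3: pivot=11 at index 2 -> [-3, 3, 11, 13, 14]


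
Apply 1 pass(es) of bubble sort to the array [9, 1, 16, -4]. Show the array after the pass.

After pass 1: [1, 9, -4, 16] (2 swaps)
Total swaps: 2


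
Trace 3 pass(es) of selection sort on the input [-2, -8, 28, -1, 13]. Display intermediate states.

Pass 1: Select minimum -8 at index 1, swap -> [-8, -2, 28, -1, 13]
Pass 2: Select minimum -2 at index 1, swap -> [-8, -2, 28, -1, 13]
Pass 3: Select minimum -1 at index 3, swap -> [-8, -2, -1, 28, 13]


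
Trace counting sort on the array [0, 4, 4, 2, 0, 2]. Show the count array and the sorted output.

Count array: [2, 0, 2, 0, 2]
(count[i] = number of elements equal to i)
Cumulative count: [2, 2, 4, 4, 6]
Sorted: [0, 0, 2, 2, 4, 4]


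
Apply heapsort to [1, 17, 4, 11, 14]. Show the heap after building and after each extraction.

Build heap: [17, 14, 4, 11, 1]
Extract 17: [14, 11, 4, 1, 17]
Extract 14: [11, 1, 4, 14, 17]
Extract 11: [4, 1, 11, 14, 17]
Extract 4: [1, 4, 11, 14, 17]


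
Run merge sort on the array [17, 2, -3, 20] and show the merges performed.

Divide and conquer:
  Merge [17] + [2] -> [2, 17]
  Merge [-3] + [20] -> [-3, 20]
  Merge [2, 17] + [-3, 20] -> [-3, 2, 17, 20]


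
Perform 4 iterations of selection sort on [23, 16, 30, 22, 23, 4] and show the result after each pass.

Pass 1: Select minimum 4 at index 5, swap -> [4, 16, 30, 22, 23, 23]
Pass 2: Select minimum 16 at index 1, swap -> [4, 16, 30, 22, 23, 23]
Pass 3: Select minimum 22 at index 3, swap -> [4, 16, 22, 30, 23, 23]
Pass 4: Select minimum 23 at index 4, swap -> [4, 16, 22, 23, 30, 23]


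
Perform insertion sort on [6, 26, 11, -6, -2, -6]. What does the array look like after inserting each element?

First element 6 is already 'sorted'
Insert 26: shifted 0 elements -> [6, 26, 11, -6, -2, -6]
Insert 11: shifted 1 elements -> [6, 11, 26, -6, -2, -6]
Insert -6: shifted 3 elements -> [-6, 6, 11, 26, -2, -6]
Insert -2: shifted 3 elements -> [-6, -2, 6, 11, 26, -6]
Insert -6: shifted 4 elements -> [-6, -6, -2, 6, 11, 26]


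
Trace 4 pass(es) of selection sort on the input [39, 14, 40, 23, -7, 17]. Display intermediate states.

Pass 1: Select minimum -7 at index 4, swap -> [-7, 14, 40, 23, 39, 17]
Pass 2: Select minimum 14 at index 1, swap -> [-7, 14, 40, 23, 39, 17]
Pass 3: Select minimum 17 at index 5, swap -> [-7, 14, 17, 23, 39, 40]
Pass 4: Select minimum 23 at index 3, swap -> [-7, 14, 17, 23, 39, 40]


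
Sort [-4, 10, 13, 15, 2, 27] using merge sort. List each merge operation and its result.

Divide and conquer:
  Merge [10] + [13] -> [10, 13]
  Merge [-4] + [10, 13] -> [-4, 10, 13]
  Merge [2] + [27] -> [2, 27]
  Merge [15] + [2, 27] -> [2, 15, 27]
  Merge [-4, 10, 13] + [2, 15, 27] -> [-4, 2, 10, 13, 15, 27]


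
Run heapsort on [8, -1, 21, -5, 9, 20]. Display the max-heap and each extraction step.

Build heap: [21, 9, 20, -5, -1, 8]
Extract 21: [20, 9, 8, -5, -1, 21]
Extract 20: [9, -1, 8, -5, 20, 21]
Extract 9: [8, -1, -5, 9, 20, 21]
Extract 8: [-1, -5, 8, 9, 20, 21]
Extract -1: [-5, -1, 8, 9, 20, 21]


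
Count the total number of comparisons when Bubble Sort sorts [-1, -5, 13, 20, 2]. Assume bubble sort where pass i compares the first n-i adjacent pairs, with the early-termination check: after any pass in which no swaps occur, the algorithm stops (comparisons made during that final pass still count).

Pass 1: compare adjacent pairs (0,1)..(3,4) = 4 comparison(s), 2 swap(s) -> [-5, -1, 13, 2, 20]
Pass 2: compare adjacent pairs (0,1)..(2,3) = 3 comparison(s), 1 swap(s) -> [-5, -1, 2, 13, 20]
Pass 3: compare adjacent pairs (0,1)..(1,2) = 2 comparison(s), 0 swap(s) -> [-5, -1, 2, 13, 20]
No swaps in this pass, so bubble sort stops here.
Total comparisons: 4 + 3 + 2 = 9


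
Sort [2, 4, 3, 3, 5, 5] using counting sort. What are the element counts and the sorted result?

Count array: [0, 0, 1, 2, 1, 2]
(count[i] = number of elements equal to i)
Cumulative count: [0, 0, 1, 3, 4, 6]
Sorted: [2, 3, 3, 4, 5, 5]


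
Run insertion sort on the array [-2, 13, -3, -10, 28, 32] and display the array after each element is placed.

First element -2 is already 'sorted'
Insert 13: shifted 0 elements -> [-2, 13, -3, -10, 28, 32]
Insert -3: shifted 2 elements -> [-3, -2, 13, -10, 28, 32]
Insert -10: shifted 3 elements -> [-10, -3, -2, 13, 28, 32]
Insert 28: shifted 0 elements -> [-10, -3, -2, 13, 28, 32]
Insert 32: shifted 0 elements -> [-10, -3, -2, 13, 28, 32]


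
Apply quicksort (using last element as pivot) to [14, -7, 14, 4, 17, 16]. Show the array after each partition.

Partition 1: pivot=16 at index 4 -> [14, -7, 14, 4, 16, 17]
Partition 2: pivot=4 at index 1 -> [-7, 4, 14, 14, 16, 17]
Partition 3: pivot=14 at index 3 -> [-7, 4, 14, 14, 16, 17]


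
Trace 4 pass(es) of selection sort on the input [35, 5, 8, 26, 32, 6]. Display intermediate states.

Pass 1: Select minimum 5 at index 1, swap -> [5, 35, 8, 26, 32, 6]
Pass 2: Select minimum 6 at index 5, swap -> [5, 6, 8, 26, 32, 35]
Pass 3: Select minimum 8 at index 2, swap -> [5, 6, 8, 26, 32, 35]
Pass 4: Select minimum 26 at index 3, swap -> [5, 6, 8, 26, 32, 35]


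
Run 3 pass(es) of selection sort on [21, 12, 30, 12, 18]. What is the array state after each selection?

Pass 1: Select minimum 12 at index 1, swap -> [12, 21, 30, 12, 18]
Pass 2: Select minimum 12 at index 3, swap -> [12, 12, 30, 21, 18]
Pass 3: Select minimum 18 at index 4, swap -> [12, 12, 18, 21, 30]


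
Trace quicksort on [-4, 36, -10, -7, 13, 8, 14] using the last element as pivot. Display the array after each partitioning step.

Partition 1: pivot=14 at index 5 -> [-4, -10, -7, 13, 8, 14, 36]
Partition 2: pivot=8 at index 3 -> [-4, -10, -7, 8, 13, 14, 36]
Partition 3: pivot=-7 at index 1 -> [-10, -7, -4, 8, 13, 14, 36]


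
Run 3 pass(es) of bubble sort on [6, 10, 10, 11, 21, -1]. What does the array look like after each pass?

After pass 1: [6, 10, 10, 11, -1, 21] (1 swaps)
After pass 2: [6, 10, 10, -1, 11, 21] (1 swaps)
After pass 3: [6, 10, -1, 10, 11, 21] (1 swaps)
Total swaps: 3


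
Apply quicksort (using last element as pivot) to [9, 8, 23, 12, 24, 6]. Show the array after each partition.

Partition 1: pivot=6 at index 0 -> [6, 8, 23, 12, 24, 9]
Partition 2: pivot=9 at index 2 -> [6, 8, 9, 12, 24, 23]
Partition 3: pivot=23 at index 4 -> [6, 8, 9, 12, 23, 24]


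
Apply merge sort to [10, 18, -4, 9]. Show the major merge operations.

Divide and conquer:
  Merge [10] + [18] -> [10, 18]
  Merge [-4] + [9] -> [-4, 9]
  Merge [10, 18] + [-4, 9] -> [-4, 9, 10, 18]


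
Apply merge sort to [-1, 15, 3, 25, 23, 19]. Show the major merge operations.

Divide and conquer:
  Merge [15] + [3] -> [3, 15]
  Merge [-1] + [3, 15] -> [-1, 3, 15]
  Merge [23] + [19] -> [19, 23]
  Merge [25] + [19, 23] -> [19, 23, 25]
  Merge [-1, 3, 15] + [19, 23, 25] -> [-1, 3, 15, 19, 23, 25]


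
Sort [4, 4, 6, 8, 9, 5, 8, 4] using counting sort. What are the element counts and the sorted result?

Count array: [0, 0, 0, 0, 3, 1, 1, 0, 2, 1]
(count[i] = number of elements equal to i)
Cumulative count: [0, 0, 0, 0, 3, 4, 5, 5, 7, 8]
Sorted: [4, 4, 4, 5, 6, 8, 8, 9]


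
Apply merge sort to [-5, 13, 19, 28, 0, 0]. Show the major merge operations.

Divide and conquer:
  Merge [13] + [19] -> [13, 19]
  Merge [-5] + [13, 19] -> [-5, 13, 19]
  Merge [0] + [0] -> [0, 0]
  Merge [28] + [0, 0] -> [0, 0, 28]
  Merge [-5, 13, 19] + [0, 0, 28] -> [-5, 0, 0, 13, 19, 28]


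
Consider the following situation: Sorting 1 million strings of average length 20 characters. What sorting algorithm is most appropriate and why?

Best choice: MSD radix sort or Mergesort
Reason: MSD radix sort is a non-comparison sort that buckets the strings by successive character positions, running in time proportional to the total number of characters examined rather than O(n log n) string comparisons; mergesort is a stable O(n log n)-comparison alternative that works for arbitrary variable-length keys


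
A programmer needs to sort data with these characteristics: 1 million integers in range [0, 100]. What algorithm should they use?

Best choice: Counting sort
Reason: O(n + k) where k=100 is small; linear time beats O(n log n)


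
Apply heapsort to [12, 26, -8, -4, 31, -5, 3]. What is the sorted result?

Build heap: [31, 26, 3, -4, 12, -5, -8]
Extract 31: [26, 12, 3, -4, -8, -5, 31]
Extract 26: [12, -4, 3, -5, -8, 26, 31]
Extract 12: [3, -4, -8, -5, 12, 26, 31]
Extract 3: [-4, -5, -8, 3, 12, 26, 31]
Extract -4: [-5, -8, -4, 3, 12, 26, 31]
Extract -5: [-8, -5, -4, 3, 12, 26, 31]


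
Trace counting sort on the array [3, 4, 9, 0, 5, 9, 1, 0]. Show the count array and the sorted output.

Count array: [2, 1, 0, 1, 1, 1, 0, 0, 0, 2]
(count[i] = number of elements equal to i)
Cumulative count: [2, 3, 3, 4, 5, 6, 6, 6, 6, 8]
Sorted: [0, 0, 1, 3, 4, 5, 9, 9]


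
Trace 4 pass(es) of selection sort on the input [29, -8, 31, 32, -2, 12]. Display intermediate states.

Pass 1: Select minimum -8 at index 1, swap -> [-8, 29, 31, 32, -2, 12]
Pass 2: Select minimum -2 at index 4, swap -> [-8, -2, 31, 32, 29, 12]
Pass 3: Select minimum 12 at index 5, swap -> [-8, -2, 12, 32, 29, 31]
Pass 4: Select minimum 29 at index 4, swap -> [-8, -2, 12, 29, 32, 31]


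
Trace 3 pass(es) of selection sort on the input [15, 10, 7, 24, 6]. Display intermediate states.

Pass 1: Select minimum 6 at index 4, swap -> [6, 10, 7, 24, 15]
Pass 2: Select minimum 7 at index 2, swap -> [6, 7, 10, 24, 15]
Pass 3: Select minimum 10 at index 2, swap -> [6, 7, 10, 24, 15]


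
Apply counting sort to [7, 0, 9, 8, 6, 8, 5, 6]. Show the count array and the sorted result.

Count array: [1, 0, 0, 0, 0, 1, 2, 1, 2, 1]
(count[i] = number of elements equal to i)
Cumulative count: [1, 1, 1, 1, 1, 2, 4, 5, 7, 8]
Sorted: [0, 5, 6, 6, 7, 8, 8, 9]


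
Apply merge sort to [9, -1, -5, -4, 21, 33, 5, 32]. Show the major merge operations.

Divide and conquer:
  Merge [9] + [-1] -> [-1, 9]
  Merge [-5] + [-4] -> [-5, -4]
  Merge [-1, 9] + [-5, -4] -> [-5, -4, -1, 9]
  Merge [21] + [33] -> [21, 33]
  Merge [5] + [32] -> [5, 32]
  Merge [21, 33] + [5, 32] -> [5, 21, 32, 33]
  Merge [-5, -4, -1, 9] + [5, 21, 32, 33] -> [-5, -4, -1, 5, 9, 21, 32, 33]


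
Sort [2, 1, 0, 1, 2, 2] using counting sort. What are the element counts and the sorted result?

Count array: [1, 2, 3]
(count[i] = number of elements equal to i)
Cumulative count: [1, 3, 6]
Sorted: [0, 1, 1, 2, 2, 2]


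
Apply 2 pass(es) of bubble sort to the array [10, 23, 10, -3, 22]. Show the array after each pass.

After pass 1: [10, 10, -3, 22, 23] (3 swaps)
After pass 2: [10, -3, 10, 22, 23] (1 swaps)
Total swaps: 4


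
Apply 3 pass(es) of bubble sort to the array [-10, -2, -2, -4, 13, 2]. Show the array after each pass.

After pass 1: [-10, -2, -4, -2, 2, 13] (2 swaps)
After pass 2: [-10, -4, -2, -2, 2, 13] (1 swaps)
After pass 3: [-10, -4, -2, -2, 2, 13] (0 swaps)
Total swaps: 3


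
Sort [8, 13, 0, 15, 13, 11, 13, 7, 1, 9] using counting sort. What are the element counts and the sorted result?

Count array: [1, 1, 0, 0, 0, 0, 0, 1, 1, 1, 0, 1, 0, 3, 0, 1]
(count[i] = number of elements equal to i)
Cumulative count: [1, 2, 2, 2, 2, 2, 2, 3, 4, 5, 5, 6, 6, 9, 9, 10]
Sorted: [0, 1, 7, 8, 9, 11, 13, 13, 13, 15]


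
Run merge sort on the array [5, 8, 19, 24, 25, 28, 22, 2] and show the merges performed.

Divide and conquer:
  Merge [5] + [8] -> [5, 8]
  Merge [19] + [24] -> [19, 24]
  Merge [5, 8] + [19, 24] -> [5, 8, 19, 24]
  Merge [25] + [28] -> [25, 28]
  Merge [22] + [2] -> [2, 22]
  Merge [25, 28] + [2, 22] -> [2, 22, 25, 28]
  Merge [5, 8, 19, 24] + [2, 22, 25, 28] -> [2, 5, 8, 19, 22, 24, 25, 28]


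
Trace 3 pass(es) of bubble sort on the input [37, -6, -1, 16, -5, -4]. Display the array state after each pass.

After pass 1: [-6, -1, 16, -5, -4, 37] (5 swaps)
After pass 2: [-6, -1, -5, -4, 16, 37] (2 swaps)
After pass 3: [-6, -5, -4, -1, 16, 37] (2 swaps)
Total swaps: 9


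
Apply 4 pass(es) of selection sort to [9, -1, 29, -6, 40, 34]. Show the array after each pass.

Pass 1: Select minimum -6 at index 3, swap -> [-6, -1, 29, 9, 40, 34]
Pass 2: Select minimum -1 at index 1, swap -> [-6, -1, 29, 9, 40, 34]
Pass 3: Select minimum 9 at index 3, swap -> [-6, -1, 9, 29, 40, 34]
Pass 4: Select minimum 29 at index 3, swap -> [-6, -1, 9, 29, 40, 34]


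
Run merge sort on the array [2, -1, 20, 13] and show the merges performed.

Divide and conquer:
  Merge [2] + [-1] -> [-1, 2]
  Merge [20] + [13] -> [13, 20]
  Merge [-1, 2] + [13, 20] -> [-1, 2, 13, 20]


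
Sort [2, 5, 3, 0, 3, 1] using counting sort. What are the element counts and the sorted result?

Count array: [1, 1, 1, 2, 0, 1]
(count[i] = number of elements equal to i)
Cumulative count: [1, 2, 3, 5, 5, 6]
Sorted: [0, 1, 2, 3, 3, 5]


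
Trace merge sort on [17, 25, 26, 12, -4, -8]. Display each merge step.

Divide and conquer:
  Merge [25] + [26] -> [25, 26]
  Merge [17] + [25, 26] -> [17, 25, 26]
  Merge [-4] + [-8] -> [-8, -4]
  Merge [12] + [-8, -4] -> [-8, -4, 12]
  Merge [17, 25, 26] + [-8, -4, 12] -> [-8, -4, 12, 17, 25, 26]


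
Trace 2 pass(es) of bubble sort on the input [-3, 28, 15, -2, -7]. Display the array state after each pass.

After pass 1: [-3, 15, -2, -7, 28] (3 swaps)
After pass 2: [-3, -2, -7, 15, 28] (2 swaps)
Total swaps: 5


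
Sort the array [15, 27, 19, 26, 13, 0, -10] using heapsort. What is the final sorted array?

Build heap: [27, 26, 19, 15, 13, 0, -10]
Extract 27: [26, 15, 19, -10, 13, 0, 27]
Extract 26: [19, 15, 0, -10, 13, 26, 27]
Extract 19: [15, 13, 0, -10, 19, 26, 27]
Extract 15: [13, -10, 0, 15, 19, 26, 27]
Extract 13: [0, -10, 13, 15, 19, 26, 27]
Extract 0: [-10, 0, 13, 15, 19, 26, 27]


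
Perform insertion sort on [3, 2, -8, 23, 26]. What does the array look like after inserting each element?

First element 3 is already 'sorted'
Insert 2: shifted 1 elements -> [2, 3, -8, 23, 26]
Insert -8: shifted 2 elements -> [-8, 2, 3, 23, 26]
Insert 23: shifted 0 elements -> [-8, 2, 3, 23, 26]
Insert 26: shifted 0 elements -> [-8, 2, 3, 23, 26]


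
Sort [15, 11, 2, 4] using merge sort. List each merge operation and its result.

Divide and conquer:
  Merge [15] + [11] -> [11, 15]
  Merge [2] + [4] -> [2, 4]
  Merge [11, 15] + [2, 4] -> [2, 4, 11, 15]


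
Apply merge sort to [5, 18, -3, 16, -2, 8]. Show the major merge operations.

Divide and conquer:
  Merge [18] + [-3] -> [-3, 18]
  Merge [5] + [-3, 18] -> [-3, 5, 18]
  Merge [-2] + [8] -> [-2, 8]
  Merge [16] + [-2, 8] -> [-2, 8, 16]
  Merge [-3, 5, 18] + [-2, 8, 16] -> [-3, -2, 5, 8, 16, 18]


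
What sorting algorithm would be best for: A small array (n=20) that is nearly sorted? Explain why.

Best choice: Insertion sort
Reason: Insertion sort is O(n) for nearly sorted arrays and has low overhead


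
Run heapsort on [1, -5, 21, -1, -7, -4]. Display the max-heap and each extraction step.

Build heap: [21, -1, 1, -5, -7, -4]
Extract 21: [1, -1, -4, -5, -7, 21]
Extract 1: [-1, -5, -4, -7, 1, 21]
Extract -1: [-4, -5, -7, -1, 1, 21]
Extract -4: [-5, -7, -4, -1, 1, 21]
Extract -5: [-7, -5, -4, -1, 1, 21]


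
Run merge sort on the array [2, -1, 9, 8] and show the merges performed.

Divide and conquer:
  Merge [2] + [-1] -> [-1, 2]
  Merge [9] + [8] -> [8, 9]
  Merge [-1, 2] + [8, 9] -> [-1, 2, 8, 9]


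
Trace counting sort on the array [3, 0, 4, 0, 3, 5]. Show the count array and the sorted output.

Count array: [2, 0, 0, 2, 1, 1]
(count[i] = number of elements equal to i)
Cumulative count: [2, 2, 2, 4, 5, 6]
Sorted: [0, 0, 3, 3, 4, 5]


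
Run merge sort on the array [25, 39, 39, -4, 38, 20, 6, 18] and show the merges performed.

Divide and conquer:
  Merge [25] + [39] -> [25, 39]
  Merge [39] + [-4] -> [-4, 39]
  Merge [25, 39] + [-4, 39] -> [-4, 25, 39, 39]
  Merge [38] + [20] -> [20, 38]
  Merge [6] + [18] -> [6, 18]
  Merge [20, 38] + [6, 18] -> [6, 18, 20, 38]
  Merge [-4, 25, 39, 39] + [6, 18, 20, 38] -> [-4, 6, 18, 20, 25, 38, 39, 39]


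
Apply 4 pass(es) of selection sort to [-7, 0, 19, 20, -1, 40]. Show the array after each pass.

Pass 1: Select minimum -7 at index 0, swap -> [-7, 0, 19, 20, -1, 40]
Pass 2: Select minimum -1 at index 4, swap -> [-7, -1, 19, 20, 0, 40]
Pass 3: Select minimum 0 at index 4, swap -> [-7, -1, 0, 20, 19, 40]
Pass 4: Select minimum 19 at index 4, swap -> [-7, -1, 0, 19, 20, 40]


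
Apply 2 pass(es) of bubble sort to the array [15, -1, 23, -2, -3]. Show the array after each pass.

After pass 1: [-1, 15, -2, -3, 23] (3 swaps)
After pass 2: [-1, -2, -3, 15, 23] (2 swaps)
Total swaps: 5


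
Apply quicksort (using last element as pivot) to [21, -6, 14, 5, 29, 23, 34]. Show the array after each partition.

Partition 1: pivot=34 at index 6 -> [21, -6, 14, 5, 29, 23, 34]
Partition 2: pivot=23 at index 4 -> [21, -6, 14, 5, 23, 29, 34]
Partition 3: pivot=5 at index 1 -> [-6, 5, 14, 21, 23, 29, 34]
Partition 4: pivot=21 at index 3 -> [-6, 5, 14, 21, 23, 29, 34]


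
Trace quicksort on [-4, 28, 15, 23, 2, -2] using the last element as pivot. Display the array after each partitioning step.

Partition 1: pivot=-2 at index 1 -> [-4, -2, 15, 23, 2, 28]
Partition 2: pivot=28 at index 5 -> [-4, -2, 15, 23, 2, 28]
Partition 3: pivot=2 at index 2 -> [-4, -2, 2, 23, 15, 28]
Partition 4: pivot=15 at index 3 -> [-4, -2, 2, 15, 23, 28]
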